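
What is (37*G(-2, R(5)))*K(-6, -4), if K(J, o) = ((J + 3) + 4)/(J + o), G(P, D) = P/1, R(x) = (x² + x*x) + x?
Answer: 37/5 ≈ 7.4000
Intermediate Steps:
R(x) = x + 2*x² (R(x) = (x² + x²) + x = 2*x² + x = x + 2*x²)
G(P, D) = P (G(P, D) = P*1 = P)
K(J, o) = (7 + J)/(J + o) (K(J, o) = ((3 + J) + 4)/(J + o) = (7 + J)/(J + o))
(37*G(-2, R(5)))*K(-6, -4) = (37*(-2))*((7 - 6)/(-6 - 4)) = -74/(-10) = -(-37)/5 = -74*(-⅒) = 37/5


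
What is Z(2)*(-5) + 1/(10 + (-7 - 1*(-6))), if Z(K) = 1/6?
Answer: -13/18 ≈ -0.72222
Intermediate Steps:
Z(K) = ⅙
Z(2)*(-5) + 1/(10 + (-7 - 1*(-6))) = (⅙)*(-5) + 1/(10 + (-7 - 1*(-6))) = -⅚ + 1/(10 + (-7 + 6)) = -⅚ + 1/(10 - 1) = -⅚ + 1/9 = -⅚ + ⅑ = -13/18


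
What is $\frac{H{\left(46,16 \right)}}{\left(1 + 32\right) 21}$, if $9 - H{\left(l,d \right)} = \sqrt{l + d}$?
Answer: $\frac{1}{77} - \frac{\sqrt{62}}{693} \approx 0.0016248$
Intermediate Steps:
$H{\left(l,d \right)} = 9 - \sqrt{d + l}$ ($H{\left(l,d \right)} = 9 - \sqrt{l + d} = 9 - \sqrt{d + l}$)
$\frac{H{\left(46,16 \right)}}{\left(1 + 32\right) 21} = \frac{9 - \sqrt{16 + 46}}{\left(1 + 32\right) 21} = \frac{9 - \sqrt{62}}{33 \cdot 21} = \frac{9 - \sqrt{62}}{693} = \left(9 - \sqrt{62}\right) \frac{1}{693} = \frac{1}{77} - \frac{\sqrt{62}}{693}$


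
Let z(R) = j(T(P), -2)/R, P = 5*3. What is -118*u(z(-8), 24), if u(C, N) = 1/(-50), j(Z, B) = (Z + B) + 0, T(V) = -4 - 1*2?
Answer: 59/25 ≈ 2.3600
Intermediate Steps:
P = 15
T(V) = -6 (T(V) = -4 - 2 = -6)
j(Z, B) = B + Z (j(Z, B) = (B + Z) + 0 = B + Z)
z(R) = -8/R (z(R) = (-2 - 6)/R = -8/R)
u(C, N) = -1/50
-118*u(z(-8), 24) = -118*(-1/50) = 59/25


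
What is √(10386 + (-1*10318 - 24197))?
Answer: 3*I*√2681 ≈ 155.34*I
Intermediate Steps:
√(10386 + (-1*10318 - 24197)) = √(10386 + (-10318 - 24197)) = √(10386 - 34515) = √(-24129) = 3*I*√2681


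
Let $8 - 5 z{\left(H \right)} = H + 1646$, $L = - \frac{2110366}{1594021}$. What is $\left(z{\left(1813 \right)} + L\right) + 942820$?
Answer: $\frac{7508862877799}{7970105} \approx 9.4213 \cdot 10^{5}$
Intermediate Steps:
$L = - \frac{2110366}{1594021}$ ($L = \left(-2110366\right) \frac{1}{1594021} = - \frac{2110366}{1594021} \approx -1.3239$)
$z{\left(H \right)} = - \frac{1638}{5} - \frac{H}{5}$ ($z{\left(H \right)} = \frac{8}{5} - \frac{H + 1646}{5} = \frac{8}{5} - \frac{1646 + H}{5} = \frac{8}{5} - \left(\frac{1646}{5} + \frac{H}{5}\right) = - \frac{1638}{5} - \frac{H}{5}$)
$\left(z{\left(1813 \right)} + L\right) + 942820 = \left(\left(- \frac{1638}{5} - \frac{1813}{5}\right) - \frac{2110366}{1594021}\right) + 942820 = \left(- \frac{3451}{5} - \frac{2110366}{1594021}\right) + 942820 = - \frac{5511518301}{7970105} + 942820 = \frac{7508862877799}{7970105}$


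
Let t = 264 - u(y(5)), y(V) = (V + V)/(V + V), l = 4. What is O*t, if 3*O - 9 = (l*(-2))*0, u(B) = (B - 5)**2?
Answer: 744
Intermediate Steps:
y(V) = 1 (y(V) = (2*V)/((2*V)) = (2*V)*(1/(2*V)) = 1)
u(B) = (-5 + B)**2
O = 3 (O = 3 + ((4*(-2))*0)/3 = 3 + (-8*0)/3 = 3 + (1/3)*0 = 3 + 0 = 3)
t = 248 (t = 264 - (-5 + 1)**2 = 264 - 1*(-4)**2 = 264 - 1*16 = 264 - 16 = 248)
O*t = 3*248 = 744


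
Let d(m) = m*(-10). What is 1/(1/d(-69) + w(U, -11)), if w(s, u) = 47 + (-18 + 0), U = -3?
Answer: 690/20011 ≈ 0.034481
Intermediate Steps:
d(m) = -10*m
w(s, u) = 29 (w(s, u) = 47 - 18 = 29)
1/(1/d(-69) + w(U, -11)) = 1/(1/(-10*(-69)) + 29) = 1/(1/690 + 29) = 1/(20011/690) = 690/20011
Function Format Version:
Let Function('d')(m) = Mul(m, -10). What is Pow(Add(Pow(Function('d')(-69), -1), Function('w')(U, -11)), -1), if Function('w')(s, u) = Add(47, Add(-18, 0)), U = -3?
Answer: Rational(690, 20011) ≈ 0.034481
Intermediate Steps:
Function('d')(m) = Mul(-10, m)
Function('w')(s, u) = 29 (Function('w')(s, u) = Add(47, -18) = 29)
Pow(Add(Pow(Function('d')(-69), -1), Function('w')(U, -11)), -1) = Pow(Add(Pow(Mul(-10, -69), -1), 29), -1) = Pow(Add(Pow(690, -1), 29), -1) = Pow(Add(Rational(1, 690), 29), -1) = Pow(Rational(20011, 690), -1) = Rational(690, 20011)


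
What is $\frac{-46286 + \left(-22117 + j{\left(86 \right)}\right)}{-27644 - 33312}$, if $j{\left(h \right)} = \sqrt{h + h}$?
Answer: $\frac{68403}{60956} - \frac{\sqrt{43}}{30478} \approx 1.122$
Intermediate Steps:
$j{\left(h \right)} = \sqrt{2} \sqrt{h}$ ($j{\left(h \right)} = \sqrt{2 h} = \sqrt{2} \sqrt{h}$)
$\frac{-46286 + \left(-22117 + j{\left(86 \right)}\right)}{-27644 - 33312} = \frac{-46286 - \left(22117 - \sqrt{2} \sqrt{86}\right)}{-27644 - 33312} = \frac{-46286 - \left(22117 - 2 \sqrt{43}\right)}{-60956} = \left(-68403 + 2 \sqrt{43}\right) \left(- \frac{1}{60956}\right) = \frac{68403}{60956} - \frac{\sqrt{43}}{30478}$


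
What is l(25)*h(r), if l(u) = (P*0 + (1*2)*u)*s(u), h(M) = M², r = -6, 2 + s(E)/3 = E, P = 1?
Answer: 124200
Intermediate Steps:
s(E) = -6 + 3*E
l(u) = 2*u*(-6 + 3*u) (l(u) = (1*0 + (1*2)*u)*(-6 + 3*u) = (0 + 2*u)*(-6 + 3*u) = (2*u)*(-6 + 3*u) = 2*u*(-6 + 3*u))
l(25)*h(r) = (6*25*(-2 + 25))*(-6)² = (6*25*23)*36 = 3450*36 = 124200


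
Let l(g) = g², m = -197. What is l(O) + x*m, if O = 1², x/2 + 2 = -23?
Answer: 9851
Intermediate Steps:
x = -50 (x = -4 + 2*(-23) = -4 - 46 = -50)
O = 1
l(O) + x*m = 1² - 50*(-197) = 1 + 9850 = 9851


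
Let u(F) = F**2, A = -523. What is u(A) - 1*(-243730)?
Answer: 517259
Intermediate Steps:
u(A) - 1*(-243730) = (-523)**2 - 1*(-243730) = 273529 + 243730 = 517259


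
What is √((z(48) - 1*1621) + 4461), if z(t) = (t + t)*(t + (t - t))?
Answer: 14*√38 ≈ 86.302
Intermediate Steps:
z(t) = 2*t² (z(t) = (2*t)*(t + 0) = (2*t)*t = 2*t²)
√((z(48) - 1*1621) + 4461) = √((2*48² - 1*1621) + 4461) = √((2*2304 - 1621) + 4461) = √((4608 - 1621) + 4461) = √(2987 + 4461) = √7448 = 14*√38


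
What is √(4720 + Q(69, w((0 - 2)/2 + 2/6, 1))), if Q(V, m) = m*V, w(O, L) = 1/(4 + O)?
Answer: √474070/10 ≈ 68.853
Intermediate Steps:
Q(V, m) = V*m
√(4720 + Q(69, w((0 - 2)/2 + 2/6, 1))) = √(4720 + 69/(4 + ((0 - 2)/2 + 2/6))) = √(4720 + 69/(4 + (-2*½ + 2*(⅙)))) = √(4720 + 69/(4 + (-1 + ⅓))) = √(4720 + 69/(4 - ⅔)) = √(4720 + 69/(10/3)) = √(4720 + 69*(3/10)) = √(4720 + 207/10) = √(47407/10) = √474070/10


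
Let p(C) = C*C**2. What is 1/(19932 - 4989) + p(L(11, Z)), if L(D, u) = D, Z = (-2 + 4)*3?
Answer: 19889134/14943 ≈ 1331.0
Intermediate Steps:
Z = 6 (Z = 2*3 = 6)
p(C) = C**3
1/(19932 - 4989) + p(L(11, Z)) = 1/(19932 - 4989) + 11**3 = 1/14943 + 1331 = 19889134/14943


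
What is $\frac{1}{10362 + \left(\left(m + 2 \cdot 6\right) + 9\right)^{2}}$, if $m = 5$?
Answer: $\frac{1}{11038} \approx 9.0596 \cdot 10^{-5}$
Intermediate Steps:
$\frac{1}{10362 + \left(\left(m + 2 \cdot 6\right) + 9\right)^{2}} = \frac{1}{10362 + \left(\left(5 + 2 \cdot 6\right) + 9\right)^{2}} = \frac{1}{10362 + \left(\left(5 + 12\right) + 9\right)^{2}} = \frac{1}{10362 + \left(17 + 9\right)^{2}} = \frac{1}{10362 + 26^{2}} = \frac{1}{10362 + 676} = \frac{1}{11038}$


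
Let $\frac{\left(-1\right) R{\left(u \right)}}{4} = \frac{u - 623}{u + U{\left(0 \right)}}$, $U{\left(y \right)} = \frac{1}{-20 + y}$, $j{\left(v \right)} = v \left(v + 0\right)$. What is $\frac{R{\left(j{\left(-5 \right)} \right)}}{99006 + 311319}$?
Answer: $\frac{9568}{40950435} \approx 0.00023365$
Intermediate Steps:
$j{\left(v \right)} = v^{2}$ ($j{\left(v \right)} = v v = v^{2}$)
$R{\left(u \right)} = - \frac{4 \left(-623 + u\right)}{- \frac{1}{20} + u}$ ($R{\left(u \right)} = - 4 \frac{u - 623}{u + \frac{1}{-20 + 0}} = - 4 \frac{-623 + u}{u + \frac{1}{-20}} = - 4 \frac{-623 + u}{u - \frac{1}{20}} = - 4 \frac{-623 + u}{- \frac{1}{20} + u} = - \frac{4 \left(-623 + u\right)}{- \frac{1}{20} + u}$)
$\frac{R{\left(j{\left(-5 \right)} \right)}}{99006 + 311319} = \frac{80 \frac{1}{-1 + 20 \left(-5\right)^{2}} \left(623 - \left(-5\right)^{2}\right)}{99006 + 311319} = \frac{80 \frac{1}{-1 + 20 \cdot 25} \left(623 - 25\right)}{410325} = \frac{80 \left(623 - 25\right)}{-1 + 500} \cdot \frac{1}{410325} = 80 \cdot \frac{1}{499} \cdot 598 \cdot \frac{1}{410325} = \frac{47840}{499} \cdot \frac{1}{410325} = \frac{9568}{40950435}$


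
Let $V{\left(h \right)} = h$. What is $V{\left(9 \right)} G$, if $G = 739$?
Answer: $6651$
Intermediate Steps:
$V{\left(9 \right)} G = 9 \cdot 739 = 6651$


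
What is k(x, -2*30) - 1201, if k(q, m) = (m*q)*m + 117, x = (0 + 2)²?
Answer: 13316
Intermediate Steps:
x = 4 (x = 2² = 4)
k(q, m) = 117 + q*m² (k(q, m) = q*m² + 117 = 117 + q*m²)
k(x, -2*30) - 1201 = (117 + 4*(-2*30)²) - 1201 = (117 + 4*(-60)²) - 1201 = (117 + 4*3600) - 1201 = (117 + 14400) - 1201 = 14517 - 1201 = 13316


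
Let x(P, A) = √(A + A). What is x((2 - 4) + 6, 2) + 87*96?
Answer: 8354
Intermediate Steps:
x(P, A) = √2*√A (x(P, A) = √(2*A) = √2*√A)
x((2 - 4) + 6, 2) + 87*96 = √2*√2 + 87*96 = 2 + 8352 = 8354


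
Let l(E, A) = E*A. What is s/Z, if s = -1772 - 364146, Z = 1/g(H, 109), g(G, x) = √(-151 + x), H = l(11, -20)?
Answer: -365918*I*√42 ≈ -2.3714e+6*I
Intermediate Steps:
l(E, A) = A*E
H = -220 (H = -20*11 = -220)
Z = -I*√42/42 (Z = 1/(√(-151 + 109)) = 1/(√(-42)) = 1/(I*√42) = -I*√42/42 ≈ -0.1543*I)
s = -365918
s/Z = -365918*I*√42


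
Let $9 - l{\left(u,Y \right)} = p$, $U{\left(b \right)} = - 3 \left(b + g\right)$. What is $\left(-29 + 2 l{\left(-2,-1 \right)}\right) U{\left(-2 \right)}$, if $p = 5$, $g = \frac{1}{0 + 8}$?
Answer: $- \frac{945}{8} \approx -118.13$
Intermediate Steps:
$g = \frac{1}{8} \approx 0.125$
$U{\left(b \right)} = - \frac{3}{8} - 3 b$ ($U{\left(b \right)} = - 3 \left(b + \frac{1}{8}\right) = - 3 \left(\frac{1}{8} + b\right) = - \frac{3}{8} - 3 b$)
$l{\left(u,Y \right)} = 4$ ($l{\left(u,Y \right)} = 9 - 5 = 4$)
$\left(-29 + 2 l{\left(-2,-1 \right)}\right) U{\left(-2 \right)} = \left(-29 + 2 \cdot 4\right) \left(- \frac{3}{8} - -6\right) = \left(-29 + 8\right) \left(- \frac{3}{8} + 6\right) = \left(-21\right) \frac{45}{8} = - \frac{945}{8}$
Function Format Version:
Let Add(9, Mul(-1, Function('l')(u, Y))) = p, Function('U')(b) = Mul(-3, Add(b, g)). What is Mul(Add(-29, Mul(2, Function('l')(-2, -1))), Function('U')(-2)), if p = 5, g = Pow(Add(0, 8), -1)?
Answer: Rational(-945, 8) ≈ -118.13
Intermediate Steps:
g = Rational(1, 8) (g = Pow(8, -1) = Rational(1, 8) ≈ 0.12500)
Function('U')(b) = Add(Rational(-3, 8), Mul(-3, b)) (Function('U')(b) = Mul(-3, Add(b, Rational(1, 8))) = Mul(-3, Add(Rational(1, 8), b)) = Add(Rational(-3, 8), Mul(-3, b)))
Function('l')(u, Y) = 4 (Function('l')(u, Y) = Add(9, Mul(-1, 5)) = Add(9, -5) = 4)
Mul(Add(-29, Mul(2, Function('l')(-2, -1))), Function('U')(-2)) = Mul(Add(-29, Mul(2, 4)), Add(Rational(-3, 8), Mul(-3, -2))) = Mul(Add(-29, 8), Add(Rational(-3, 8), 6)) = Mul(-21, Rational(45, 8)) = Rational(-945, 8)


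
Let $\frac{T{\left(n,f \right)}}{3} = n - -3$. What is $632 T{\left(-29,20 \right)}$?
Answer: $-49296$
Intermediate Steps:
$T{\left(n,f \right)} = 9 + 3 n$ ($T{\left(n,f \right)} = 3 \left(n - -3\right) = 3 \left(n + 3\right) = 3 \left(3 + n\right) = 9 + 3 n$)
$632 T{\left(-29,20 \right)} = 632 \left(9 + 3 \left(-29\right)\right) = 632 \left(9 - 87\right) = 632 \left(-78\right) = -49296$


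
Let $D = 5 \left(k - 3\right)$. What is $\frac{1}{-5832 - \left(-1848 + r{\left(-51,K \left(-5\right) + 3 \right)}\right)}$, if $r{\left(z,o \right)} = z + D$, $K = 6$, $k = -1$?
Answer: $- \frac{1}{3913} \approx -0.00025556$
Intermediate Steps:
$D = -20$ ($D = 5 \left(-1 - 3\right) = 5 \left(-4\right) = -20$)
$r{\left(z,o \right)} = -20 + z$ ($r{\left(z,o \right)} = z - 20 = -20 + z$)
$\frac{1}{-5832 - \left(-1848 + r{\left(-51,K \left(-5\right) + 3 \right)}\right)} = \frac{1}{-5832 + \left(1848 - \left(-20 - 51\right)\right)} = \frac{1}{-5832 + \left(1848 - -71\right)} = \frac{1}{-5832 + \left(1848 + 71\right)} = \frac{1}{-5832 + 1919} = \frac{1}{-3913} = - \frac{1}{3913}$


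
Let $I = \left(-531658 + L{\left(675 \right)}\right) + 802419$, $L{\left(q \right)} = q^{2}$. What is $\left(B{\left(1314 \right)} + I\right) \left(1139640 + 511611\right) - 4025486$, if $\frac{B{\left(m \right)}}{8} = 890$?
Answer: $1211198490520$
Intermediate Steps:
$I = 726386$ ($I = \left(-531658 + 675^{2}\right) + 802419 = \left(-531658 + 455625\right) + 802419 = -76033 + 802419 = 726386$)
$B{\left(m \right)} = 7120$ ($B{\left(m \right)} = 8 \cdot 890 = 7120$)
$\left(B{\left(1314 \right)} + I\right) \left(1139640 + 511611\right) - 4025486 = \left(7120 + 726386\right) \left(1139640 + 511611\right) - 4025486 = 733506 \cdot 1651251 - 4025486 = 1211202516006 - 4025486 = 1211198490520$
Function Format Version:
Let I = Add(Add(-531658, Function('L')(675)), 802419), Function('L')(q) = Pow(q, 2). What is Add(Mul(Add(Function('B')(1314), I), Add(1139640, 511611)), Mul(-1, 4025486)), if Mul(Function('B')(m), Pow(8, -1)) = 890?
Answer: 1211198490520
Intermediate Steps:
I = 726386 (I = Add(Add(-531658, Pow(675, 2)), 802419) = Add(Add(-531658, 455625), 802419) = Add(-76033, 802419) = 726386)
Function('B')(m) = 7120 (Function('B')(m) = Mul(8, 890) = 7120)
Add(Mul(Add(Function('B')(1314), I), Add(1139640, 511611)), Mul(-1, 4025486)) = Add(Mul(Add(7120, 726386), Add(1139640, 511611)), Mul(-1, 4025486)) = Add(Mul(733506, 1651251), -4025486) = Add(1211202516006, -4025486) = 1211198490520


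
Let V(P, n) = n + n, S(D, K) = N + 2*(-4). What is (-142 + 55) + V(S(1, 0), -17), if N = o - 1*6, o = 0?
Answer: -121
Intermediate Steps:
N = -6 (N = 0 - 1*6 = 0 - 6 = -6)
S(D, K) = -14 (S(D, K) = -6 + 2*(-4) = -6 - 8 = -14)
V(P, n) = 2*n
(-142 + 55) + V(S(1, 0), -17) = (-142 + 55) + 2*(-17) = -87 - 34 = -121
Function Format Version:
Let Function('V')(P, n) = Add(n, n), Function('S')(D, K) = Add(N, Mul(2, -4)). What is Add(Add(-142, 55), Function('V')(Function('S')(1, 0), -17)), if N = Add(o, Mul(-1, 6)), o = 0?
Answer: -121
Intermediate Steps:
N = -6 (N = Add(0, Mul(-1, 6)) = Add(0, -6) = -6)
Function('S')(D, K) = -14 (Function('S')(D, K) = Add(-6, Mul(2, -4)) = Add(-6, -8) = -14)
Function('V')(P, n) = Mul(2, n)
Add(Add(-142, 55), Function('V')(Function('S')(1, 0), -17)) = Add(Add(-142, 55), Mul(2, -17)) = Add(-87, -34) = -121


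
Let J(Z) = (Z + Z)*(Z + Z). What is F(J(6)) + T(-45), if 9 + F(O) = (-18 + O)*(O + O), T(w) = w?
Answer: 36234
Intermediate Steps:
J(Z) = 4*Z**2 (J(Z) = (2*Z)*(2*Z) = 4*Z**2)
F(O) = -9 + 2*O*(-18 + O) (F(O) = -9 + (-18 + O)*(O + O) = -9 + (-18 + O)*(2*O) = -9 + 2*O*(-18 + O))
F(J(6)) + T(-45) = (-9 - 144*6**2 + 2*(4*6**2)**2) - 45 = (-9 - 144*36 + 2*(4*36)**2) - 45 = (-9 - 36*144 + 2*144**2) - 45 = (-9 - 5184 + 2*20736) - 45 = (-9 - 5184 + 41472) - 45 = 36279 - 45 = 36234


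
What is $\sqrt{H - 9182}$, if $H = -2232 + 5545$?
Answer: $i \sqrt{5869} \approx 76.609 i$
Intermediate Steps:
$H = 3313$
$\sqrt{H - 9182} = \sqrt{3313 - 9182} = \sqrt{-5869} = i \sqrt{5869}$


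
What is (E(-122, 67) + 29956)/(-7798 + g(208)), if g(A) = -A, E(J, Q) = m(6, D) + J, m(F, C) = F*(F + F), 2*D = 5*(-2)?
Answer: -14953/4003 ≈ -3.7354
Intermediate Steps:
D = -5 (D = (5*(-2))/2 = (½)*(-10) = -5)
m(F, C) = 2*F² (m(F, C) = F*(2*F) = 2*F²)
E(J, Q) = 72 + J (E(J, Q) = 2*6² + J = 2*36 + J = 72 + J)
(E(-122, 67) + 29956)/(-7798 + g(208)) = ((72 - 122) + 29956)/(-7798 - 1*208) = (-50 + 29956)/(-7798 - 208) = 29906/(-8006) = 29906*(-1/8006) = -14953/4003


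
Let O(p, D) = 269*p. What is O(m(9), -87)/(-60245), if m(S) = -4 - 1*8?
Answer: 3228/60245 ≈ 0.053581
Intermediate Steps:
m(S) = -12 (m(S) = -4 - 8 = -12)
O(m(9), -87)/(-60245) = (269*(-12))/(-60245) = -3228*(-1/60245) = 3228/60245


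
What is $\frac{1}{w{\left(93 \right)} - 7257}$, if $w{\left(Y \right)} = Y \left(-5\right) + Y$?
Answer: $- \frac{1}{7629} \approx -0.00013108$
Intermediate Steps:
$w{\left(Y \right)} = - 4 Y$ ($w{\left(Y \right)} = - 5 Y + Y = - 4 Y$)
$\frac{1}{w{\left(93 \right)} - 7257} = \frac{1}{\left(-4\right) 93 - 7257} = \frac{1}{-372 - 7257} = \frac{1}{-7629} = - \frac{1}{7629}$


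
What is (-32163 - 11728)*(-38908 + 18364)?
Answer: 901696704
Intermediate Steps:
(-32163 - 11728)*(-38908 + 18364) = -43891*(-20544) = 901696704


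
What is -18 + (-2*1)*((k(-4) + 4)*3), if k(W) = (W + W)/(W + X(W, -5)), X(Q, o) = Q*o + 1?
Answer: -666/17 ≈ -39.176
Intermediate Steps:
X(Q, o) = 1 + Q*o
k(W) = 2*W/(1 - 4*W) (k(W) = (W + W)/(W + (1 + W*(-5))) = (2*W)/(W + (1 - 5*W)) = (2*W)/(1 - 4*W) = 2*W/(1 - 4*W))
-18 + (-2*1)*((k(-4) + 4)*3) = -18 + (-2*1)*((2*(-4)/(1 - 4*(-4)) + 4)*3) = -18 - 2*(2*(-4)/(1 + 16) + 4)*3 = -18 - 2*(2*(-4)/17 + 4)*3 = -18 - 2*(2*(-4)*(1/17) + 4)*3 = -18 - 2*(-8/17 + 4)*3 = -18 - 120*3/17 = -18 - 2*180/17 = -18 - 360/17 = -666/17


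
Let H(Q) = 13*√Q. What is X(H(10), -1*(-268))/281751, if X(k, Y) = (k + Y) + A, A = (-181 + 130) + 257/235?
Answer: 17084/22070495 + 13*√10/281751 ≈ 0.00091997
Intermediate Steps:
A = -11728/235 (A = -51 + 257*(1/235) = -51 + 257/235 = -11728/235 ≈ -49.906)
X(k, Y) = -11728/235 + Y + k (X(k, Y) = (k + Y) - 11728/235 = (Y + k) - 11728/235 = -11728/235 + Y + k)
X(H(10), -1*(-268))/281751 = (-11728/235 - 1*(-268) + 13*√10)/281751 = (-11728/235 + 268 + 13*√10)*(1/281751) = (51252/235 + 13*√10)*(1/281751) = 17084/22070495 + 13*√10/281751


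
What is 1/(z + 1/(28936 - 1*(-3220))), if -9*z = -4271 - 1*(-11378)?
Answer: -96468/76177561 ≈ -0.0012664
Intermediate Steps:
z = -2369/3 (z = -(-4271 - 1*(-11378))/9 = -(-4271 + 11378)/9 = -⅑*7107 = -2369/3 ≈ -789.67)
1/(z + 1/(28936 - 1*(-3220))) = 1/(-2369/3 + 1/(28936 - 1*(-3220))) = 1/(-2369/3 + 1/(28936 + 3220)) = 1/(-2369/3 + 1/32156) = 1/(-76177561/96468) = -96468/76177561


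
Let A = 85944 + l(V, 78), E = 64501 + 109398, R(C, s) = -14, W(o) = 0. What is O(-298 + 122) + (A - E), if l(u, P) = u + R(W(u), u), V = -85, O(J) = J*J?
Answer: -57078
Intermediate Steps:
O(J) = J²
E = 173899
l(u, P) = -14 + u (l(u, P) = u - 14 = -14 + u)
A = 85845 (A = 85944 + (-14 - 85) = 85944 - 99 = 85845)
O(-298 + 122) + (A - E) = (-298 + 122)² + (85845 - 1*173899) = (-176)² + (85845 - 173899) = 30976 - 88054 = -57078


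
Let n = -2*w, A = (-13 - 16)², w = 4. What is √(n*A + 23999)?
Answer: 3*√1919 ≈ 131.42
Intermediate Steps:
A = 841 (A = (-29)² = 841)
n = -8 (n = -2*4 = -8)
√(n*A + 23999) = √(-8*841 + 23999) = √(-6728 + 23999) = √17271 = 3*√1919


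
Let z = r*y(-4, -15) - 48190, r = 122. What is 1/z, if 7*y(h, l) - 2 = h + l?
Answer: -7/339404 ≈ -2.0624e-5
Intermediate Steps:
y(h, l) = 2/7 + h/7 + l/7 (y(h, l) = 2/7 + (h + l)/7 = 2/7 + (h/7 + l/7) = 2/7 + h/7 + l/7)
z = -339404/7 (z = 122*(2/7 + (1/7)*(-4) + (1/7)*(-15)) - 48190 = 122*(2/7 - 4/7 - 15/7) - 48190 = 122*(-17/7) - 48190 = -2074/7 - 48190 = -339404/7 ≈ -48486.)
1/z = 1/(-339404/7) = -7/339404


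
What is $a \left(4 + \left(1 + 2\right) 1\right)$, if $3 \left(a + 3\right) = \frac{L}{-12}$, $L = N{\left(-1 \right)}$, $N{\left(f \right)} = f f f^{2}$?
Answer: $- \frac{763}{36} \approx -21.194$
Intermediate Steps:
$N{\left(f \right)} = f^{4}$ ($N{\left(f \right)} = f^{2} f^{2} = f^{4}$)
$L = 1$ ($L = \left(-1\right)^{4} = 1$)
$a = - \frac{109}{36}$ ($a = -3 + \frac{1 \frac{1}{-12}}{3} = -3 + \frac{1 \left(- \frac{1}{12}\right)}{3} = -3 + \frac{1}{3} \left(- \frac{1}{12}\right) = -3 - \frac{1}{36} = - \frac{109}{36} \approx -3.0278$)
$a \left(4 + \left(1 + 2\right) 1\right) = - \frac{109 \left(4 + \left(1 + 2\right) 1\right)}{36} = - \frac{109 \left(4 + 3 \cdot 1\right)}{36} = - \frac{109 \left(4 + 3\right)}{36} = \left(- \frac{109}{36}\right) 7 = - \frac{763}{36}$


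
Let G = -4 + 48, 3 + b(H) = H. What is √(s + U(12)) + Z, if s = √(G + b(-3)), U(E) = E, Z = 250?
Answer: 250 + √(12 + √38) ≈ 254.26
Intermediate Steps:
b(H) = -3 + H
G = 44
s = √38 (s = √(44 + (-3 - 3)) = √(44 - 6) = √38 ≈ 6.1644)
√(s + U(12)) + Z = √(√38 + 12) + 250 = √(12 + √38) + 250 = 250 + √(12 + √38)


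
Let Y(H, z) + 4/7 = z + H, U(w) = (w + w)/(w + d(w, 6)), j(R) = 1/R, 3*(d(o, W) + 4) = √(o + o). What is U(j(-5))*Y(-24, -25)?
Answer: -18738/3979 - 2082*I*√10/27853 ≈ -4.7092 - 0.23638*I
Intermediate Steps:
d(o, W) = -4 + √2*√o/3 (d(o, W) = -4 + √(o + o)/3 = -4 + √(2*o)/3 = -4 + (√2*√o)/3 = -4 + √2*√o/3)
U(w) = 2*w/(-4 + w + √2*√w/3) (U(w) = (w + w)/(w + (-4 + √2*√w/3)) = (2*w)/(-4 + w + √2*√w/3) = 2*w/(-4 + w + √2*√w/3))
Y(H, z) = -4/7 + H + z (Y(H, z) = -4/7 + (z + H) = -4/7 + (H + z) = -4/7 + H + z)
U(j(-5))*Y(-24, -25) = (6/(-5*(-12 + 3/(-5) + √2*√(1/(-5)))))*(-4/7 - 24 - 25) = (6*(-⅕)/(-12 + 3*(-⅕) + √2*√(-⅕)))*(-347/7) = (6*(-⅕)/(-12 - ⅗ + √2*(I*√5/5)))*(-347/7) = (6*(-⅕)/(-12 - ⅗ + I*√10/5))*(-347/7) = (6*(-⅕)/(-63/5 + I*√10/5))*(-347/7) = -6/(5*(-63/5 + I*√10/5))*(-347/7) = 2082/(35*(-63/5 + I*√10/5))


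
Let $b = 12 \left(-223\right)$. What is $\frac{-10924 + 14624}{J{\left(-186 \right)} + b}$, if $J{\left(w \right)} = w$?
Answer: $- \frac{1850}{1431} \approx -1.2928$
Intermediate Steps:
$b = -2676$
$\frac{-10924 + 14624}{J{\left(-186 \right)} + b} = \frac{-10924 + 14624}{-186 - 2676} = \frac{3700}{-2862} = 3700 \left(- \frac{1}{2862}\right) = - \frac{1850}{1431}$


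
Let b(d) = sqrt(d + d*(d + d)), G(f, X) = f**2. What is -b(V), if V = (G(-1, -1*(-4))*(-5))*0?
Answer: 0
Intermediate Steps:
V = 0 (V = ((-1)**2*(-5))*0 = (1*(-5))*0 = -5*0 = 0)
b(d) = sqrt(d + 2*d**2) (b(d) = sqrt(d + d*(2*d)) = sqrt(d + 2*d**2))
-b(V) = -sqrt(0*(1 + 2*0)) = -sqrt(0*(1 + 0)) = -sqrt(0*1) = -sqrt(0) = -1*0 = 0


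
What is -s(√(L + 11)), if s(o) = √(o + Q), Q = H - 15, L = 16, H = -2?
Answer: -I*√(17 - 3*√3) ≈ -3.4357*I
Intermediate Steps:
Q = -17 (Q = -2 - 15 = -17)
s(o) = √(-17 + o) (s(o) = √(o - 17) = √(-17 + o))
-s(√(L + 11)) = -√(-17 + √(16 + 11)) = -√(-17 + √27) = -√(-17 + 3*√3)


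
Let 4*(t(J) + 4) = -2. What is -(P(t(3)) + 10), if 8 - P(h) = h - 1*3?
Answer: -51/2 ≈ -25.500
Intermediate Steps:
t(J) = -9/2 (t(J) = -4 + (1/4)*(-2) = -4 - 1/2 = -9/2)
P(h) = 11 - h (P(h) = 8 - (h - 1*3) = 8 - (h - 3) = 8 - (-3 + h) = 8 + (3 - h) = 11 - h)
-(P(t(3)) + 10) = -((11 - 1*(-9/2)) + 10) = -((11 + 9/2) + 10) = -(31/2 + 10) = -1*51/2 = -51/2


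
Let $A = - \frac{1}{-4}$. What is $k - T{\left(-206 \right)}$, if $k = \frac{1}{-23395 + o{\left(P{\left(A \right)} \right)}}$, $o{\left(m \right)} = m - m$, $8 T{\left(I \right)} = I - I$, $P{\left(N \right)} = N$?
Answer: $- \frac{1}{23395} \approx -4.2744 \cdot 10^{-5}$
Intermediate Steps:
$A = \frac{1}{4}$ ($A = \left(-1\right) \left(- \frac{1}{4}\right) = \frac{1}{4} \approx 0.25$)
$T{\left(I \right)} = 0$ ($T{\left(I \right)} = \frac{I - I}{8} = \frac{1}{8} \cdot 0 = 0$)
$o{\left(m \right)} = 0$
$k = - \frac{1}{23395}$ ($k = \frac{1}{-23395 + 0} = \frac{1}{-23395} = - \frac{1}{23395} \approx -4.2744 \cdot 10^{-5}$)
$k - T{\left(-206 \right)} = - \frac{1}{23395} - 0 = - \frac{1}{23395} + 0 = - \frac{1}{23395}$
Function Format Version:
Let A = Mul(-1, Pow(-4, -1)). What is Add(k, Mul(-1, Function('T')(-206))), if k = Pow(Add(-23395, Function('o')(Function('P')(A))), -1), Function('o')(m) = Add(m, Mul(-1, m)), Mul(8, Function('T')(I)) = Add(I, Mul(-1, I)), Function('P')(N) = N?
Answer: Rational(-1, 23395) ≈ -4.2744e-5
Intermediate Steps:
A = Rational(1, 4) (A = Mul(-1, Rational(-1, 4)) = Rational(1, 4) ≈ 0.25000)
Function('T')(I) = 0 (Function('T')(I) = Mul(Rational(1, 8), Add(I, Mul(-1, I))) = Mul(Rational(1, 8), 0) = 0)
Function('o')(m) = 0
k = Rational(-1, 23395) (k = Pow(Add(-23395, 0), -1) = Pow(-23395, -1) = Rational(-1, 23395) ≈ -4.2744e-5)
Add(k, Mul(-1, Function('T')(-206))) = Add(Rational(-1, 23395), Mul(-1, 0)) = Add(Rational(-1, 23395), 0) = Rational(-1, 23395)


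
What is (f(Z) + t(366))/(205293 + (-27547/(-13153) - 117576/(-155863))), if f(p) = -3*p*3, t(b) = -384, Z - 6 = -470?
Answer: 485865651243/26304377961226 ≈ 0.018471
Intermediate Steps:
Z = -464 (Z = 6 - 470 = -464)
f(p) = -9*p
(f(Z) + t(366))/(205293 + (-27547/(-13153) - 117576/(-155863))) = (-9*(-464) - 384)/(205293 + (-27547/(-13153) - 117576/(-155863))) = (4176 - 384)/(205293 + (-27547*(-1/13153) - 117576*(-1/155863))) = 3792/(205293 + (27547/13153 + 117576/155863)) = 3792/(205293 + 5840035189/2050066039) = 3792/(420870047379616/2050066039) = 3792*(2050066039/420870047379616) = 485865651243/26304377961226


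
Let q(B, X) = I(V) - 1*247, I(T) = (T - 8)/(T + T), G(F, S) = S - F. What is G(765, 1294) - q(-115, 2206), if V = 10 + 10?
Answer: 7757/10 ≈ 775.70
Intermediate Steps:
V = 20
I(T) = (-8 + T)/(2*T) (I(T) = (-8 + T)/((2*T)) = (-8 + T)*(1/(2*T)) = (-8 + T)/(2*T))
q(B, X) = -2467/10 (q(B, X) = (1/2)*(-8 + 20)/20 - 1*247 = (1/2)*(1/20)*12 - 247 = 3/10 - 247 = -2467/10)
G(765, 1294) - q(-115, 2206) = (1294 - 1*765) - 1*(-2467/10) = (1294 - 765) + 2467/10 = 529 + 2467/10 = 7757/10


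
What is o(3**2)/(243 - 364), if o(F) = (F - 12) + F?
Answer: -6/121 ≈ -0.049587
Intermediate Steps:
o(F) = -12 + 2*F (o(F) = (-12 + F) + F = -12 + 2*F)
o(3**2)/(243 - 364) = (-12 + 2*3**2)/(243 - 364) = (-12 + 2*9)/(-121) = -(-12 + 18)/121 = -1/121*6 = -6/121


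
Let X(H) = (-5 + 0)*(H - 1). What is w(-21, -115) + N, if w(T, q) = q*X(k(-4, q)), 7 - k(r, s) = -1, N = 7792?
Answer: 11817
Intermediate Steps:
k(r, s) = 8 (k(r, s) = 7 - 1*(-1) = 7 + 1 = 8)
X(H) = 5 - 5*H (X(H) = -5*(-1 + H) = 5 - 5*H)
w(T, q) = -35*q (w(T, q) = q*(5 - 5*8) = q*(5 - 40) = q*(-35) = -35*q)
w(-21, -115) + N = -35*(-115) + 7792 = 4025 + 7792 = 11817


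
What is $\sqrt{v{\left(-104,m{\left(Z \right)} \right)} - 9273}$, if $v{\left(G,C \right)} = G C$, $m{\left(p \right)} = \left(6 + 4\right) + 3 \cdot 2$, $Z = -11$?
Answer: $i \sqrt{10937} \approx 104.58 i$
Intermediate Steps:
$m{\left(p \right)} = 16$ ($m{\left(p \right)} = 10 + 6 = 16$)
$v{\left(G,C \right)} = C G$
$\sqrt{v{\left(-104,m{\left(Z \right)} \right)} - 9273} = \sqrt{16 \left(-104\right) - 9273} = \sqrt{-1664 - 9273} = \sqrt{-10937} = i \sqrt{10937}$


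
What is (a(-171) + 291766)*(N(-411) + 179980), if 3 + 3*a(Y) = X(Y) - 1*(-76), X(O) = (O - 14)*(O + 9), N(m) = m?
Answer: 162571178029/3 ≈ 5.4190e+10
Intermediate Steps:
X(O) = (-14 + O)*(9 + O)
a(Y) = -53/3 - 5*Y/3 + Y²/3 (a(Y) = -1 + ((-126 + Y² - 5*Y) - 1*(-76))/3 = -1 + ((-126 + Y² - 5*Y) + 76)/3 = -1 + (-50 + Y² - 5*Y)/3 = -1 + (-50/3 - 5*Y/3 + Y²/3) = -53/3 - 5*Y/3 + Y²/3)
(a(-171) + 291766)*(N(-411) + 179980) = ((-53/3 - 5/3*(-171) + (⅓)*(-171)²) + 291766)*(-411 + 179980) = ((-53/3 + 285 + (⅓)*29241) + 291766)*179569 = ((-53/3 + 285 + 9747) + 291766)*179569 = (30043/3 + 291766)*179569 = (905341/3)*179569 = 162571178029/3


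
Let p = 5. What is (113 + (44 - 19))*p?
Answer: 690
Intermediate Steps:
(113 + (44 - 19))*p = (113 + (44 - 19))*5 = (113 + 25)*5 = 138*5 = 690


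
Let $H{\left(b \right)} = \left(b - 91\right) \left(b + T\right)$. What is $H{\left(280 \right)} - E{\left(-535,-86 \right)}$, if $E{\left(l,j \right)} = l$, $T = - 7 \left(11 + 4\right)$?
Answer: $33610$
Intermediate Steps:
$T = -105$ ($T = \left(-7\right) 15 = -105$)
$H{\left(b \right)} = \left(-105 + b\right) \left(-91 + b\right)$ ($H{\left(b \right)} = \left(b - 91\right) \left(b - 105\right) = \left(-91 + b\right) \left(-105 + b\right) = \left(-105 + b\right) \left(-91 + b\right)$)
$H{\left(280 \right)} - E{\left(-535,-86 \right)} = \left(9555 + 280^{2} - 54880\right) - -535 = \left(9555 + 78400 - 54880\right) + 535 = 33075 + 535 = 33610$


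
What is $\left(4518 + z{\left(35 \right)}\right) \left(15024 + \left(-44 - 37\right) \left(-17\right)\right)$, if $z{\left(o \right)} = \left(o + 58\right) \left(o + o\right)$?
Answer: $180870228$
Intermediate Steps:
$z{\left(o \right)} = 2 o \left(58 + o\right)$ ($z{\left(o \right)} = \left(58 + o\right) 2 o = 2 o \left(58 + o\right)$)
$\left(4518 + z{\left(35 \right)}\right) \left(15024 + \left(-44 - 37\right) \left(-17\right)\right) = \left(4518 + 2 \cdot 35 \left(58 + 35\right)\right) \left(15024 + \left(-44 - 37\right) \left(-17\right)\right) = \left(4518 + 2 \cdot 35 \cdot 93\right) \left(15024 - -1377\right) = \left(4518 + 6510\right) \left(15024 + 1377\right) = 11028 \cdot 16401 = 180870228$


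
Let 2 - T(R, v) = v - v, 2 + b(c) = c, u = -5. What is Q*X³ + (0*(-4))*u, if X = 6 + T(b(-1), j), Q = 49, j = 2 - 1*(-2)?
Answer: 25088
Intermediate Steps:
b(c) = -2 + c
j = 4 (j = 2 + 2 = 4)
T(R, v) = 2 (T(R, v) = 2 - (v - v) = 2 - 1*0 = 2 + 0 = 2)
X = 8 (X = 6 + 2 = 8)
Q*X³ + (0*(-4))*u = 49*8³ + (0*(-4))*(-5) = 49*512 + 0*(-5) = 25088 + 0 = 25088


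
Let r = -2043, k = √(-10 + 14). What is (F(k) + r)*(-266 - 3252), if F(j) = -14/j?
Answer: 7211900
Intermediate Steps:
k = 2 (k = √4 = 2)
(F(k) + r)*(-266 - 3252) = (-14/2 - 2043)*(-266 - 3252) = (-14*½ - 2043)*(-3518) = (-7 - 2043)*(-3518) = -2050*(-3518) = 7211900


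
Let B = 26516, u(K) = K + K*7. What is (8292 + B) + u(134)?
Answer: 35880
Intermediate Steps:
u(K) = 8*K (u(K) = K + 7*K = 8*K)
(8292 + B) + u(134) = (8292 + 26516) + 8*134 = 34808 + 1072 = 35880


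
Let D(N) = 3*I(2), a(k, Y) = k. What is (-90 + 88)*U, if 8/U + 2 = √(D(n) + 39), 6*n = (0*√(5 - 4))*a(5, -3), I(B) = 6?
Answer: -32/53 - 16*√57/53 ≈ -2.8830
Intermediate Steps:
n = 0 (n = ((0*√(5 - 4))*5)/6 = ((0*√1)*5)/6 = ((0*1)*5)/6 = (0*5)/6 = (⅙)*0 = 0)
D(N) = 18 (D(N) = 3*6 = 18)
U = 8/(-2 + √57) (U = 8/(-2 + √(18 + 39)) = 8/(-2 + √57) ≈ 1.4415)
(-90 + 88)*U = (-90 + 88)*(16/53 + 8*√57/53) = -2*(16/53 + 8*√57/53) = -32/53 - 16*√57/53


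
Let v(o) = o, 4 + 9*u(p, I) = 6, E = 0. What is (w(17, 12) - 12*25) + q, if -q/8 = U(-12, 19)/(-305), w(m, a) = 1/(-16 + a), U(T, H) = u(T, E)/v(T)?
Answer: -9890251/32940 ≈ -300.25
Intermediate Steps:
u(p, I) = 2/9 (u(p, I) = -4/9 + (1/9)*6 = -4/9 + 2/3 = 2/9)
U(T, H) = 2/(9*T)
q = -4/8235 (q = -8*(2/9)/(-12)/(-305) = -8*(2/9)*(-1/12)*(-1)/305 = -(-4)*(-1)/(27*305) = -8*1/16470 = -4/8235 ≈ -0.00048573)
(w(17, 12) - 12*25) + q = (1/(-16 + 12) - 12*25) - 4/8235 = (1/(-4) - 300) - 4/8235 = (-1/4 - 300) - 4/8235 = -1201/4 - 4/8235 = -9890251/32940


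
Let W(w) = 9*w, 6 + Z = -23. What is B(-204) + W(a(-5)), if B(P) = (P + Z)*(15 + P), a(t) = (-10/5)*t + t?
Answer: 44082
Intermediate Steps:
Z = -29 (Z = -6 - 23 = -29)
a(t) = -t (a(t) = (-10*⅕)*t + t = -2*t + t = -t)
B(P) = (-29 + P)*(15 + P) (B(P) = (P - 29)*(15 + P) = (-29 + P)*(15 + P))
B(-204) + W(a(-5)) = (-435 + (-204)² - 14*(-204)) + 9*(-1*(-5)) = (-435 + 41616 + 2856) + 9*5 = 44037 + 45 = 44082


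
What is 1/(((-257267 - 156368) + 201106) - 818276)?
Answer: -1/1030805 ≈ -9.7012e-7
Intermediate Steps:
1/(((-257267 - 156368) + 201106) - 818276) = 1/((-413635 + 201106) - 818276) = 1/(-212529 - 818276) = 1/(-1030805) = -1/1030805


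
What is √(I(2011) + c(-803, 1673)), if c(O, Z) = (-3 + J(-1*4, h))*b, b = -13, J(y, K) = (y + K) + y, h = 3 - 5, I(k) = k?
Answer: 2*√545 ≈ 46.690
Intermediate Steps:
h = -2
J(y, K) = K + 2*y (J(y, K) = (K + y) + y = K + 2*y)
c(O, Z) = 169 (c(O, Z) = (-3 + (-2 + 2*(-1*4)))*(-13) = (-3 + (-2 + 2*(-4)))*(-13) = (-3 + (-2 - 8))*(-13) = (-3 - 10)*(-13) = -13*(-13) = 169)
√(I(2011) + c(-803, 1673)) = √(2011 + 169) = √2180 = 2*√545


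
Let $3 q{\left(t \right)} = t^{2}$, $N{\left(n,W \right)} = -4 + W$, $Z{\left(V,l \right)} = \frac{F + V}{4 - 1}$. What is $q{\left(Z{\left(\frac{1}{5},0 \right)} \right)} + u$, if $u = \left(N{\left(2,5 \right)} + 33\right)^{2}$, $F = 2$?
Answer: $\frac{780421}{675} \approx 1156.2$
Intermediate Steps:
$Z{\left(V,l \right)} = \frac{2}{3} + \frac{V}{3}$ ($Z{\left(V,l \right)} = \frac{2 + V}{4 - 1} = \frac{2 + V}{3} = \left(2 + V\right) \frac{1}{3} = \frac{2}{3} + \frac{V}{3}$)
$q{\left(t \right)} = \frac{t^{2}}{3}$
$u = 1156$ ($u = \left(\left(-4 + 5\right) + 33\right)^{2} = \left(1 + 33\right)^{2} = 34^{2} = 1156$)
$q{\left(Z{\left(\frac{1}{5},0 \right)} \right)} + u = \frac{\left(\frac{2}{3} + \frac{1}{3 \cdot 5}\right)^{2}}{3} + 1156 = \frac{\left(\frac{2}{3} + \frac{1}{3} \cdot \frac{1}{5}\right)^{2}}{3} + 1156 = \frac{\left(\frac{2}{3} + \frac{1}{15}\right)^{2}}{3} + 1156 = \frac{\left(\frac{11}{15}\right)^{2}}{3} + 1156 = \frac{1}{3} \cdot \frac{121}{225} + 1156 = \frac{121}{675} + 1156 = \frac{780421}{675}$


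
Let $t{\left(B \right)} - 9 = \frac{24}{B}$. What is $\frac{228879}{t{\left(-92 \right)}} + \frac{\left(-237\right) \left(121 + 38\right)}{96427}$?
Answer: $\frac{169201692792}{6460609} \approx 26190.0$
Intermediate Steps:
$t{\left(B \right)} = 9 + \frac{24}{B}$
$\frac{228879}{t{\left(-92 \right)}} + \frac{\left(-237\right) \left(121 + 38\right)}{96427} = \frac{228879}{9 + \frac{24}{-92}} + \frac{\left(-237\right) \left(121 + 38\right)}{96427} = \frac{228879}{9 + 24 \left(- \frac{1}{92}\right)} + \left(-237\right) 159 \cdot \frac{1}{96427} = \frac{228879}{9 - \frac{6}{23}} - \frac{37683}{96427} = \frac{228879}{\frac{201}{23}} - \frac{37683}{96427} = 228879 \cdot \frac{23}{201} - \frac{37683}{96427} = \frac{1754739}{67} - \frac{37683}{96427} = \frac{169201692792}{6460609}$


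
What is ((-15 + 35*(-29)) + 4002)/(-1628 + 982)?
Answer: -1486/323 ≈ -4.6006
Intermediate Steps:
((-15 + 35*(-29)) + 4002)/(-1628 + 982) = ((-15 - 1015) + 4002)/(-646) = (-1030 + 4002)*(-1/646) = 2972*(-1/646) = -1486/323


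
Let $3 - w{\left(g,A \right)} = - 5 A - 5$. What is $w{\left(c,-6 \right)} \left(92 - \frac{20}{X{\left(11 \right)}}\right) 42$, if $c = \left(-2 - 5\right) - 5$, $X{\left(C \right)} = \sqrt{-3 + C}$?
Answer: $-85008 + 4620 \sqrt{2} \approx -78474.0$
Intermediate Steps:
$c = -12$ ($c = \left(-2 - 5\right) - 5 = -7 - 5 = -12$)
$w{\left(g,A \right)} = 8 + 5 A$ ($w{\left(g,A \right)} = 3 - \left(- 5 A - 5\right) = 3 - \left(-5 - 5 A\right) = 3 + \left(5 + 5 A\right) = 8 + 5 A$)
$w{\left(c,-6 \right)} \left(92 - \frac{20}{X{\left(11 \right)}}\right) 42 = \left(8 + 5 \left(-6\right)\right) \left(92 - \frac{20}{\sqrt{-3 + 11}}\right) 42 = \left(8 - 30\right) \left(92 - \frac{20}{\sqrt{8}}\right) 42 = - 22 \left(92 - \frac{20}{2 \sqrt{2}}\right) 42 = - 22 \left(92 - 20 \frac{\sqrt{2}}{4}\right) 42 = - 22 \left(92 - 5 \sqrt{2}\right) 42 = \left(-2024 + 110 \sqrt{2}\right) 42 = -85008 + 4620 \sqrt{2}$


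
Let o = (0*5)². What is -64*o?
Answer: 0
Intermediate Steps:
o = 0 (o = 0² = 0)
-64*o = -64*0 = 0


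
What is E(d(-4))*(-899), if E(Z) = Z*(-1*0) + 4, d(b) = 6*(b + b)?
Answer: -3596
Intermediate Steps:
d(b) = 12*b (d(b) = 6*(2*b) = 12*b)
E(Z) = 4 (E(Z) = Z*0 + 4 = 0 + 4 = 4)
E(d(-4))*(-899) = 4*(-899) = -3596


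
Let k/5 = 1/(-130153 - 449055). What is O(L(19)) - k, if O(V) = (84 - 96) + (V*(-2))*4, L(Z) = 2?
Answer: -16217819/579208 ≈ -28.000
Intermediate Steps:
O(V) = -12 - 8*V (O(V) = -12 - 2*V*4 = -12 - 8*V)
k = -5/579208 (k = 5/(-130153 - 449055) = 5/(-579208) = 5*(-1/579208) = -5/579208 ≈ -8.6325e-6)
O(L(19)) - k = (-12 - 8*2) - 1*(-5/579208) = (-12 - 16) + 5/579208 = -28 + 5/579208 = -16217819/579208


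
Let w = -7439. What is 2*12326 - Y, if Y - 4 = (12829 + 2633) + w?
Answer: 16625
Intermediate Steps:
Y = 8027 (Y = 4 + ((12829 + 2633) - 7439) = 4 + (15462 - 7439) = 4 + 8023 = 8027)
2*12326 - Y = 2*12326 - 1*8027 = 24652 - 8027 = 16625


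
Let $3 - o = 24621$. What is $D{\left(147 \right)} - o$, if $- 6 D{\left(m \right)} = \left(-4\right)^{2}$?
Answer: $\frac{73846}{3} \approx 24615.0$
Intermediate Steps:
$o = -24618$ ($o = 3 - 24621 = -24618$)
$D{\left(m \right)} = - \frac{8}{3}$ ($D{\left(m \right)} = - \frac{\left(-4\right)^{2}}{6} = \left(- \frac{1}{6}\right) 16 = - \frac{8}{3}$)
$D{\left(147 \right)} - o = - \frac{8}{3} - -24618 = - \frac{8}{3} + 24618 = \frac{73846}{3}$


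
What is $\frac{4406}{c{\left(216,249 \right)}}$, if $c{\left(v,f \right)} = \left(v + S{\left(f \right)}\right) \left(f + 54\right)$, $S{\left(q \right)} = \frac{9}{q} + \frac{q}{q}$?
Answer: $\frac{182849}{2729121} \approx 0.066999$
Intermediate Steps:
$S{\left(q \right)} = 1 + \frac{9}{q}$ ($S{\left(q \right)} = \frac{9}{q} + 1 = 1 + \frac{9}{q}$)
$c{\left(v,f \right)} = \left(54 + f\right) \left(v + \frac{9 + f}{f}\right)$ ($c{\left(v,f \right)} = \left(v + \frac{9 + f}{f}\right) \left(f + 54\right) = \left(v + \frac{9 + f}{f}\right) \left(54 + f\right) = \left(54 + f\right) \left(v + \frac{9 + f}{f}\right)$)
$\frac{4406}{c{\left(216,249 \right)}} = \frac{4406}{63 + 249 + 54 \cdot 216 + \frac{486}{249} + 249 \cdot 216} = \frac{4406}{63 + 249 + 11664 + 486 \cdot \frac{1}{249} + 53784} = \frac{4406}{63 + 249 + 11664 + \frac{162}{83} + 53784} = \frac{4406}{\frac{5458242}{83}} = 4406 \cdot \frac{83}{5458242} = \frac{182849}{2729121}$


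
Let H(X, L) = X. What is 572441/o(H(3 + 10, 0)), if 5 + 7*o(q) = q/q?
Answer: -4007087/4 ≈ -1.0018e+6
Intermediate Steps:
o(q) = -4/7 (o(q) = -5/7 + (q/q)/7 = -5/7 + (⅐)*1 = -5/7 + ⅐ = -4/7)
572441/o(H(3 + 10, 0)) = 572441/(-4/7) = 572441*(-7/4) = -4007087/4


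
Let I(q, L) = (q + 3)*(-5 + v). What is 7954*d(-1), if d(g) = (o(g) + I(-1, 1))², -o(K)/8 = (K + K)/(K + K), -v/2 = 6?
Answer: 14030856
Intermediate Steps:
v = -12 (v = -2*6 = -12)
I(q, L) = -51 - 17*q (I(q, L) = (q + 3)*(-5 - 12) = (3 + q)*(-17) = -51 - 17*q)
o(K) = -8 (o(K) = -8*(K + K)/(K + K) = -8*2*K/(2*K) = -8*2*K*1/(2*K) = -8*1 = -8)
d(g) = 1764 (d(g) = (-8 + (-51 - 17*(-1)))² = (-8 + (-51 + 17))² = (-8 - 34)² = (-42)² = 1764)
7954*d(-1) = 7954*1764 = 14030856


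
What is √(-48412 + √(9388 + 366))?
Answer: √(-48412 + √9754) ≈ 219.8*I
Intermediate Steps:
√(-48412 + √(9388 + 366)) = √(-48412 + √9754)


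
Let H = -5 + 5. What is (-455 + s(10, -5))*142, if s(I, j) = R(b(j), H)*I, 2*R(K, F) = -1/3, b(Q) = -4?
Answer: -194540/3 ≈ -64847.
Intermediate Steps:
H = 0
R(K, F) = -1/6 (R(K, F) = (-1/3)/2 = (-1*1/3)/2 = (1/2)*(-1/3) = -1/6)
s(I, j) = -I/6
(-455 + s(10, -5))*142 = (-455 - 1/6*10)*142 = (-455 - 5/3)*142 = -1370/3*142 = -194540/3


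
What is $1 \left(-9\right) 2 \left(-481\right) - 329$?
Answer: $8329$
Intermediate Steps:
$1 \left(-9\right) 2 \left(-481\right) - 329 = \left(-9\right) 2 \left(-481\right) - 329 = \left(-18\right) \left(-481\right) - 329 = 8658 - 329 = 8329$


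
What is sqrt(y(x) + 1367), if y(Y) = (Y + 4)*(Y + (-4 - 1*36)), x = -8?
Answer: sqrt(1559) ≈ 39.484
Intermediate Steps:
y(Y) = (-40 + Y)*(4 + Y) (y(Y) = (4 + Y)*(Y + (-4 - 36)) = (4 + Y)*(Y - 40) = (4 + Y)*(-40 + Y) = (-40 + Y)*(4 + Y))
sqrt(y(x) + 1367) = sqrt((-160 + (-8)**2 - 36*(-8)) + 1367) = sqrt((-160 + 64 + 288) + 1367) = sqrt(192 + 1367) = sqrt(1559)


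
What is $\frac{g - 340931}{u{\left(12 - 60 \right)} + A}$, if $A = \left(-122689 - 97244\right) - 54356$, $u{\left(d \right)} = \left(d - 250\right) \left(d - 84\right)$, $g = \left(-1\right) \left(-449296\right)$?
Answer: $- \frac{108365}{234953} \approx -0.46122$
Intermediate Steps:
$g = 449296$
$u{\left(d \right)} = \left(-250 + d\right) \left(-84 + d\right)$
$A = -274289$ ($A = -219933 - 54356 = -274289$)
$\frac{g - 340931}{u{\left(12 - 60 \right)} + A} = \frac{449296 - 340931}{\left(21000 + \left(12 - 60\right)^{2} - 334 \left(12 - 60\right)\right) - 274289} = \frac{108365}{\left(21000 + \left(12 - 60\right)^{2} - 334 \left(12 - 60\right)\right) - 274289} = \frac{108365}{\left(21000 + \left(-48\right)^{2} - -16032\right) - 274289} = \frac{108365}{\left(21000 + 2304 + 16032\right) - 274289} = \frac{108365}{39336 - 274289} = \frac{108365}{-234953} = 108365 \left(- \frac{1}{234953}\right) = - \frac{108365}{234953}$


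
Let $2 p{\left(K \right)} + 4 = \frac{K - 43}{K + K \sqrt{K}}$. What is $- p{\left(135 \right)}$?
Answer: $\frac{18113}{9045} - \frac{23 \sqrt{15}}{3015} \approx 1.973$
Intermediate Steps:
$p{\left(K \right)} = -2 + \frac{-43 + K}{2 \left(K + K^{\frac{3}{2}}\right)}$ ($p{\left(K \right)} = -2 + \frac{\left(K - 43\right) \frac{1}{K + K \sqrt{K}}}{2} = -2 + \frac{\left(-43 + K\right) \frac{1}{K + K^{\frac{3}{2}}}}{2} = -2 + \frac{\frac{1}{K + K^{\frac{3}{2}}} \left(-43 + K\right)}{2} = -2 + \frac{-43 + K}{2 \left(K + K^{\frac{3}{2}}\right)}$)
$- p{\left(135 \right)} = - \frac{-43 - 4 \cdot 135^{\frac{3}{2}} - 405}{2 \left(135 + 135^{\frac{3}{2}}\right)} = - \frac{-43 - 4 \cdot 405 \sqrt{15} - 405}{2 \left(135 + 405 \sqrt{15}\right)} = - \frac{-43 - 1620 \sqrt{15} - 405}{2 \left(135 + 405 \sqrt{15}\right)} = - \frac{-448 - 1620 \sqrt{15}}{2 \left(135 + 405 \sqrt{15}\right)}$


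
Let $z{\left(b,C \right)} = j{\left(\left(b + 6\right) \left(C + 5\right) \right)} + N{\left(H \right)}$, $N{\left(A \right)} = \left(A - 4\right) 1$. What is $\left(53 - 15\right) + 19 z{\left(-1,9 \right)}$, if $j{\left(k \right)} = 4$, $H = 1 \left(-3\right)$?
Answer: $-19$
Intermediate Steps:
$H = -3$
$N{\left(A \right)} = -4 + A$ ($N{\left(A \right)} = \left(-4 + A\right) 1 = -4 + A$)
$z{\left(b,C \right)} = -3$ ($z{\left(b,C \right)} = 4 - 7 = -3$)
$\left(53 - 15\right) + 19 z{\left(-1,9 \right)} = \left(53 - 15\right) + 19 \left(-3\right) = \left(53 - 15\right) - 57 = 38 - 57 = -19$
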